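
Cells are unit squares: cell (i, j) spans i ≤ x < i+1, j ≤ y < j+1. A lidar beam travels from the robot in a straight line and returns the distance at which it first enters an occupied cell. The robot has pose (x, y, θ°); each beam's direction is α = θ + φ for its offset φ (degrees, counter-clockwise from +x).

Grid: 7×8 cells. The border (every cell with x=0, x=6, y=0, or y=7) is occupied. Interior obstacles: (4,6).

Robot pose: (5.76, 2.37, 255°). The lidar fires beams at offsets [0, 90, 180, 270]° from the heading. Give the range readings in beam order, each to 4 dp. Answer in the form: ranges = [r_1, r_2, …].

ranges = [1.4183, 0.2485, 0.9273, 4.9279]

beam 1: φ=0°, α=255°
  cosα=-0.2588 sinα=-0.9659 | (5,2) | tMaxX 2.9364 tMaxY 0.3831 | tΔX 3.8637 tΔY 1.0353
    t=0.3831 [y] (5,1)
    t=1.4183 [y] (5,0) — stop
  → r_1 = 1.4183
beam 2: φ=90°, α=345°
  cosα=0.9659 sinα=-0.2588 | (5,2) | tMaxX 0.2485 tMaxY 1.4296 | tΔX 1.0353 tΔY 3.8637
    t=0.2485 [x] (6,2) — stop
  → r_2 = 0.2485
beam 3: φ=180°, α=75°
  cosα=0.2588 sinα=0.9659 | (5,2) | tMaxX 0.9273 tMaxY 0.6522 | tΔX 3.8637 tΔY 1.0353
    t=0.6522 [y] (5,3)
    t=0.9273 [x] (6,3) — stop
  → r_3 = 0.9273
beam 4: φ=270°, α=165°
  cosα=-0.9659 sinα=0.2588 | (5,2) | tMaxX 0.7868 tMaxY 2.4341 | tΔX 1.0353 tΔY 3.8637
    t=0.7868 [x] (4,2)
    t=1.8221 [x] (3,2)
    t=2.4341 [y] (3,3)
    t=2.8574 [x] (2,3)
    t=3.8926 [x] (1,3)
    t=4.9279 [x] (0,3) — stop
  → r_4 = 4.9279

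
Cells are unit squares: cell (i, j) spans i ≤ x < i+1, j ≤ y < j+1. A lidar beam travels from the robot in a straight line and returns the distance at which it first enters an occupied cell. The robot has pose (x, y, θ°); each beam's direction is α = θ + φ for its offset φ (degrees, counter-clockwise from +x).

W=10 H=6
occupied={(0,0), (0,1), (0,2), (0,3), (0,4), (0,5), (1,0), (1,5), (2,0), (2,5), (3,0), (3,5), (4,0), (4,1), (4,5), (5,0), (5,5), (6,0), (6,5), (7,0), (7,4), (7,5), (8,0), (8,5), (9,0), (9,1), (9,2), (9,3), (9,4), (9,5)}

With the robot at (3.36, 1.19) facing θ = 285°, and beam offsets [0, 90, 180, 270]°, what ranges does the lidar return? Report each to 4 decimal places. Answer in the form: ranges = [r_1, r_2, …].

beam 1: φ=0°, α=285°
  dir = (cos 285°, sin 285°) = (0.2588, -0.9659); from cell (3,1)
  next x-line at t=2.4728, next y-line at t=0.1967; Δt_x=3.8637, Δt_y=1.0353
    y: enter (3,0) at t=0.1967 ← occupied
  → r_1 = 0.1967
beam 2: φ=90°, α=15°
  dir = (cos 15°, sin 15°) = (0.9659, 0.2588); from cell (3,1)
  next x-line at t=0.6626, next y-line at t=3.1296; Δt_x=1.0353, Δt_y=3.8637
    x: enter (4,1) at t=0.6626 ← occupied
  → r_2 = 0.6626
beam 3: φ=180°, α=105°
  dir = (cos 105°, sin 105°) = (-0.2588, 0.9659); from cell (3,1)
  next x-line at t=1.3909, next y-line at t=0.8386; Δt_x=3.8637, Δt_y=1.0353
    y: enter (3,2) at t=0.8386
    x: enter (2,2) at t=1.3909
    y: enter (2,3) at t=1.8738
    y: enter (2,4) at t=2.9091
    y: enter (2,5) at t=3.9444 ← occupied
  → r_3 = 3.9444
beam 4: φ=270°, α=195°
  dir = (cos 195°, sin 195°) = (-0.9659, -0.2588); from cell (3,1)
  next x-line at t=0.3727, next y-line at t=0.7341; Δt_x=1.0353, Δt_y=3.8637
    x: enter (2,1) at t=0.3727
    y: enter (2,0) at t=0.7341 ← occupied
  → r_4 = 0.7341

ranges = [0.1967, 0.6626, 3.9444, 0.7341]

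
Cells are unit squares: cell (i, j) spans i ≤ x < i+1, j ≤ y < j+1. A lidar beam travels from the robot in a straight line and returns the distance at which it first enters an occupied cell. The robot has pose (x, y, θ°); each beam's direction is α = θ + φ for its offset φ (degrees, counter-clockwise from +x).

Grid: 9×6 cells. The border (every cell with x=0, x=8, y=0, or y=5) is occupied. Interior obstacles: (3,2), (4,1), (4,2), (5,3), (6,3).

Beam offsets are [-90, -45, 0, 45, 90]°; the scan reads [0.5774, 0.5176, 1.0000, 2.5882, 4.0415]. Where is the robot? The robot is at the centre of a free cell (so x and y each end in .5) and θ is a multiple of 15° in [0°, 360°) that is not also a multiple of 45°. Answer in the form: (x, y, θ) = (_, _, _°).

Enumerate (i+0.5, j+0.5, θ) over the 23 free cells and 16 admissible headings. For each, cast all 5 beams and compare to the given ranges.
  (2.5, 2.5, 75°): beam 1 = 0.5176 ≠ 0.5774 ✗
  (5.5, 1.5, 195°): beam 1 = 1.5529 ≠ 0.5774 ✗
  (4.5, 3.5, 255°): beam 1 = 3.6235 ≠ 0.5774 ✗
  (1.5, 2.5, 285°): beam 1 = 0.5176 ≠ 0.5774 ✗
  (5.5, 4.5, 60°): beam 1 = 1.0000 ≠ 0.5774 ✗
  …
  (3.5, 4.5, 150°): r_1=0.5774, r_2=0.5176, r_3=1.0000, r_4=2.5882, r_5=4.0415 — all match ✓
Only this pose fits every beam.

(x, y, θ) = (3.5, 4.5, 150°)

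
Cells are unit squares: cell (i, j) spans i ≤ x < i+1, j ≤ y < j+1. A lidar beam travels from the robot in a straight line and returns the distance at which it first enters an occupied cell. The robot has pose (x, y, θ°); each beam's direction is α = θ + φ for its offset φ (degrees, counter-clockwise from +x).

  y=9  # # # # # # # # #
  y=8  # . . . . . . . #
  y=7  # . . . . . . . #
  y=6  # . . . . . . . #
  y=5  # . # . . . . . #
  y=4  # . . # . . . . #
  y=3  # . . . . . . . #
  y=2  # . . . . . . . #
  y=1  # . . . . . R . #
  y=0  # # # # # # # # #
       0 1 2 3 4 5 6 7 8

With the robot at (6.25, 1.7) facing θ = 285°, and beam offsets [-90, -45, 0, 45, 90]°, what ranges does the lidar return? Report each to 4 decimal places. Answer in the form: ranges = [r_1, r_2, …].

beam 1: φ=-90°, α=195°
  direction (-0.9659, -0.2588); cell (6,1); t to first gridline: x 0.2588, y 2.7046 (then +1.0353 / +3.8637)
    (5,1) via x @ 0.2588
    (4,1) via x @ 1.2941
    (3,1) via x @ 2.3294
    (3,0) via y @ 2.7046  # hit
  → r_1 = 2.7046
beam 2: φ=-45°, α=240°
  direction (-0.5000, -0.8660); cell (6,1); t to first gridline: x 0.5000, y 0.8083 (then +2.0000 / +1.1547)
    (5,1) via x @ 0.5000
    (5,0) via y @ 0.8083  # hit
  → r_2 = 0.8083
beam 3: φ=0°, α=285°
  direction (0.2588, -0.9659); cell (6,1); t to first gridline: x 2.8978, y 0.7247 (then +3.8637 / +1.0353)
    (6,0) via y @ 0.7247  # hit
  → r_3 = 0.7247
beam 4: φ=45°, α=330°
  direction (0.8660, -0.5000); cell (6,1); t to first gridline: x 0.8660, y 1.4000 (then +1.1547 / +2.0000)
    (7,1) via x @ 0.8660
    (7,0) via y @ 1.4000  # hit
  → r_4 = 1.4000
beam 5: φ=90°, α=15°
  direction (0.9659, 0.2588); cell (6,1); t to first gridline: x 0.7765, y 1.1591 (then +1.0353 / +3.8637)
    (7,1) via x @ 0.7765
    (7,2) via y @ 1.1591
    (8,2) via x @ 1.8117  # hit
  → r_5 = 1.8117

ranges = [2.7046, 0.8083, 0.7247, 1.4000, 1.8117]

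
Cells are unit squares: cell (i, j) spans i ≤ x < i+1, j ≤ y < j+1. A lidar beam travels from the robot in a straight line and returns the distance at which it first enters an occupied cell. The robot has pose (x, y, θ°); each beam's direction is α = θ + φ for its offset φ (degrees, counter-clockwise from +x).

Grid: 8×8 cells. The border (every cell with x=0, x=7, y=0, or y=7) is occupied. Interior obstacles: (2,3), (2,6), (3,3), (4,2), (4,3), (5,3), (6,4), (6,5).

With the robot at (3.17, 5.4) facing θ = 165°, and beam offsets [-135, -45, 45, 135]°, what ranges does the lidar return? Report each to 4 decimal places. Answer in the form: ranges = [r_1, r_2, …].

ranges = [3.2000, 0.6928, 2.5057, 1.6166]

beam 1: φ=-135°, α=30°
  dir = (cos 30°, sin 30°) = (0.8660, 0.5000); from cell (3,5)
  next x-line at t=0.9584, next y-line at t=1.2000; Δt_x=1.1547, Δt_y=2.0000
    x: enter (4,5) at t=0.9584
    y: enter (4,6) at t=1.2000
    x: enter (5,6) at t=2.1131
    y: enter (5,7) at t=3.2000 ← occupied
  → r_1 = 3.2000
beam 2: φ=-45°, α=120°
  dir = (cos 120°, sin 120°) = (-0.5000, 0.8660); from cell (3,5)
  next x-line at t=0.3400, next y-line at t=0.6928; Δt_x=2.0000, Δt_y=1.1547
    x: enter (2,5) at t=0.3400
    y: enter (2,6) at t=0.6928 ← occupied
  → r_2 = 0.6928
beam 3: φ=45°, α=210°
  dir = (cos 210°, sin 210°) = (-0.8660, -0.5000); from cell (3,5)
  next x-line at t=0.1963, next y-line at t=0.8000; Δt_x=1.1547, Δt_y=2.0000
    x: enter (2,5) at t=0.1963
    y: enter (2,4) at t=0.8000
    x: enter (1,4) at t=1.3510
    x: enter (0,4) at t=2.5057 ← occupied
  → r_3 = 2.5057
beam 4: φ=135°, α=300°
  dir = (cos 300°, sin 300°) = (0.5000, -0.8660); from cell (3,5)
  next x-line at t=1.6600, next y-line at t=0.4619; Δt_x=2.0000, Δt_y=1.1547
    y: enter (3,4) at t=0.4619
    y: enter (3,3) at t=1.6166 ← occupied
  → r_4 = 1.6166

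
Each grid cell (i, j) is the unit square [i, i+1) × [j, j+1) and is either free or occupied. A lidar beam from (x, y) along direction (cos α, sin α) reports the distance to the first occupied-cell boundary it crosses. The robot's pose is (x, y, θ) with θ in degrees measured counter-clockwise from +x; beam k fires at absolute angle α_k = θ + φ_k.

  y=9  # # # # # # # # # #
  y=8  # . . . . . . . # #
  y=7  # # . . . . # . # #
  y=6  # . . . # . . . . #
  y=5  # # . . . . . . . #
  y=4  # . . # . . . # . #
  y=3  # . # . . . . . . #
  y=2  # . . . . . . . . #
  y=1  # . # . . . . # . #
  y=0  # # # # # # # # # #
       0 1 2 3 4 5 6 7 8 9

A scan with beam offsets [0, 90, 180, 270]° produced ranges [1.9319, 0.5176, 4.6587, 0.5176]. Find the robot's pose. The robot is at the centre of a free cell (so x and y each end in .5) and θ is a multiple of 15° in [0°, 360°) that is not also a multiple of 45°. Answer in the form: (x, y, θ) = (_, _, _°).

The pose lattice has 53·16 = 848 candidates. Test each by forward raycasting.
  (5.5, 7.5, 345°): beam 1 = 0.5176 ≠ 1.9319 ✗
  (2.5, 5.5, 120°): beam 1 = 1.7321 ≠ 1.9319 ✗
  (6.5, 6.5, 195°): beam 1 = 1.5529 ≠ 1.9319 ✗
  (8.5, 5.5, 15°): beam 1 = 0.5176 ≠ 1.9319 ✗
  …
  (8.5, 4.5, 285°): r_1=1.9319, r_2=0.5176, r_3=4.6587, r_4=0.5176 — all match ✓
Unique over the lattice → pose = (8.5, 4.5, 285°).

(x, y, θ) = (8.5, 4.5, 285°)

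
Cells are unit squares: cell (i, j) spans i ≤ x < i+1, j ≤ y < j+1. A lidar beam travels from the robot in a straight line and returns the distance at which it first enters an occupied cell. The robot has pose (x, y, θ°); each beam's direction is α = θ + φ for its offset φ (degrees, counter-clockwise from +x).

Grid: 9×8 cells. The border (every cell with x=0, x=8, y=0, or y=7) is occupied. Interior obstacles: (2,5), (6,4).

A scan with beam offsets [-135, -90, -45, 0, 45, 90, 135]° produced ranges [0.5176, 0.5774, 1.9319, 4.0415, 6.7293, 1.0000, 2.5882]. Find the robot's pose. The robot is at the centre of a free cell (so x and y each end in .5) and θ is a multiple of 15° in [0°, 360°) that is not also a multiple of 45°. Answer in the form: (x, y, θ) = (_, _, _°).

Candidates: 40 free-cell centres × 16 headings = 640 poses. Raycast each; keep the one whose scan matches to 4 dp.
  (7.5, 6.5, 195°): beam 1 = 0.5774 ≠ 0.5176 ✗
  (6.5, 2.5, 285°): beam 1 = 5.0000 ≠ 0.5176 ✗
  (3.5, 2.5, 150°): beam 1 = 4.6587 ≠ 0.5176 ✗
  (6.5, 2.5, 345°): beam 1 = 3.0000 ≠ 0.5176 ✗
  …
  (1.5, 4.5, 300°): r_1=0.5176, r_2=0.5774, r_3=1.9319, r_4=4.0415, r_5=6.7293, r_6=1.0000, r_7=2.5882 — all match ✓
No second candidate reproduces the full scan.

(x, y, θ) = (1.5, 4.5, 300°)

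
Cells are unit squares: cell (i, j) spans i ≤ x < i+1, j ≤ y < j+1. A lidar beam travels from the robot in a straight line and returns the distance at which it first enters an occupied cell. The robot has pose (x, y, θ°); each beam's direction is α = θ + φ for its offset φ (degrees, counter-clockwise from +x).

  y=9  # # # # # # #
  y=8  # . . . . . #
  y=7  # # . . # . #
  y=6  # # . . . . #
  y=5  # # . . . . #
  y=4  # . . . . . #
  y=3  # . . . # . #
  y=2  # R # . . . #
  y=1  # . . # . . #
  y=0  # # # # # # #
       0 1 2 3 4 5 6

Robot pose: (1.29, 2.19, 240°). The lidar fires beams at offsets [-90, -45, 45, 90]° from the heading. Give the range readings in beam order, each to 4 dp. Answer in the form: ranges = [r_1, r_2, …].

beam 1: φ=-90°, α=150°
  cosα=-0.8660 sinα=0.5000 | (1,2) | tMaxX 0.3349 tMaxY 1.6200 | tΔX 1.1547 tΔY 2.0000
    t=0.3349 [x] (0,2) — stop
  → r_1 = 0.3349
beam 2: φ=-45°, α=195°
  cosα=-0.9659 sinα=-0.2588 | (1,2) | tMaxX 0.3002 tMaxY 0.7341 | tΔX 1.0353 tΔY 3.8637
    t=0.3002 [x] (0,2) — stop
  → r_2 = 0.3002
beam 3: φ=45°, α=285°
  cosα=0.2588 sinα=-0.9659 | (1,2) | tMaxX 2.7432 tMaxY 0.1967 | tΔX 3.8637 tΔY 1.0353
    t=0.1967 [y] (1,1)
    t=1.2320 [y] (1,0) — stop
  → r_3 = 1.2320
beam 4: φ=90°, α=330°
  cosα=0.8660 sinα=-0.5000 | (1,2) | tMaxX 0.8198 tMaxY 0.3800 | tΔX 1.1547 tΔY 2.0000
    t=0.3800 [y] (1,1)
    t=0.8198 [x] (2,1)
    t=1.9745 [x] (3,1) — stop
  → r_4 = 1.9745

ranges = [0.3349, 0.3002, 1.2320, 1.9745]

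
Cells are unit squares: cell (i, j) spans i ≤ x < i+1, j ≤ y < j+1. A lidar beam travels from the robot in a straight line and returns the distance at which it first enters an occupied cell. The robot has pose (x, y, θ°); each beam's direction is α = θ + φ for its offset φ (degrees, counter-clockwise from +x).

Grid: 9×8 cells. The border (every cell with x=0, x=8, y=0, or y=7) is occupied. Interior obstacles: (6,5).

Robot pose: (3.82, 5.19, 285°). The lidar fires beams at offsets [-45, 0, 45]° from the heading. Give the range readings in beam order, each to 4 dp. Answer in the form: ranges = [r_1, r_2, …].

beam 1: φ=-45°, α=240°
  direction (-0.5000, -0.8660); cell (3,5); t to first gridline: x 1.6400, y 0.2194 (then +2.0000 / +1.1547)
    (3,4) via y @ 0.2194
    (3,3) via y @ 1.3741
    (2,3) via x @ 1.6400
    (2,2) via y @ 2.5288
    (1,2) via x @ 3.6400
    (1,1) via y @ 3.6835
    (1,0) via y @ 4.8382  # hit
  → r_1 = 4.8382
beam 2: φ=0°, α=285°
  direction (0.2588, -0.9659); cell (3,5); t to first gridline: x 0.6955, y 0.1967 (then +3.8637 / +1.0353)
    (3,4) via y @ 0.1967
    (4,4) via x @ 0.6955
    (4,3) via y @ 1.2320
    (4,2) via y @ 2.2673
    (4,1) via y @ 3.3025
    (4,0) via y @ 4.3378  # hit
  → r_2 = 4.3378
beam 3: φ=45°, α=330°
  direction (0.8660, -0.5000); cell (3,5); t to first gridline: x 0.2078, y 0.3800 (then +1.1547 / +2.0000)
    (4,5) via x @ 0.2078
    (4,4) via y @ 0.3800
    (5,4) via x @ 1.3625
    (5,3) via y @ 2.3800
    (6,3) via x @ 2.5172
    (7,3) via x @ 3.6719
    (7,2) via y @ 4.3800
    (8,2) via x @ 4.8266  # hit
  → r_3 = 4.8266

ranges = [4.8382, 4.3378, 4.8266]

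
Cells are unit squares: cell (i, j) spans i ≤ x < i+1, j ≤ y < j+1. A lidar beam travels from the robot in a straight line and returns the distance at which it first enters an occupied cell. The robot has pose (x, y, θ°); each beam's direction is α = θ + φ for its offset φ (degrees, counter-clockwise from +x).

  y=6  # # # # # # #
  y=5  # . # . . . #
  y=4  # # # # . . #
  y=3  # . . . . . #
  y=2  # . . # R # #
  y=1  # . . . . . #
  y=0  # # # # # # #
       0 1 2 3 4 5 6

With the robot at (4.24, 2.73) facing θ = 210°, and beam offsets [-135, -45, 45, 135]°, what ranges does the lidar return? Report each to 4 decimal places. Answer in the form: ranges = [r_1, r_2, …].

beam 1: φ=-135°, α=75°
  d=(0.2588,0.9659)  start (4,2)  tX=2.9364 tY=0.2795  stride 1/|dx|=3.8637 1/|dy|=1.0353
    cross y-line → (4,3), t=0.2795
    cross y-line → (4,4), t=1.3148
    cross y-line → (4,5), t=2.3501
    cross x-line → (5,5), t=2.9364
    cross y-line → (5,6), t=3.3854 (wall)
  → r_1 = 3.3854
beam 2: φ=-45°, α=165°
  d=(-0.9659,0.2588)  start (4,2)  tX=0.2485 tY=1.0432  stride 1/|dx|=1.0353 1/|dy|=3.8637
    cross x-line → (3,2), t=0.2485 (wall)
  → r_2 = 0.2485
beam 3: φ=45°, α=255°
  d=(-0.2588,-0.9659)  start (4,2)  tX=0.9273 tY=0.7558  stride 1/|dx|=3.8637 1/|dy|=1.0353
    cross y-line → (4,1), t=0.7558
    cross x-line → (3,1), t=0.9273
    cross y-line → (3,0), t=1.7910 (wall)
  → r_3 = 1.7910
beam 4: φ=135°, α=345°
  d=(0.9659,-0.2588)  start (4,2)  tX=0.7868 tY=2.8205  stride 1/|dx|=1.0353 1/|dy|=3.8637
    cross x-line → (5,2), t=0.7868 (wall)
  → r_4 = 0.7868

ranges = [3.3854, 0.2485, 1.7910, 0.7868]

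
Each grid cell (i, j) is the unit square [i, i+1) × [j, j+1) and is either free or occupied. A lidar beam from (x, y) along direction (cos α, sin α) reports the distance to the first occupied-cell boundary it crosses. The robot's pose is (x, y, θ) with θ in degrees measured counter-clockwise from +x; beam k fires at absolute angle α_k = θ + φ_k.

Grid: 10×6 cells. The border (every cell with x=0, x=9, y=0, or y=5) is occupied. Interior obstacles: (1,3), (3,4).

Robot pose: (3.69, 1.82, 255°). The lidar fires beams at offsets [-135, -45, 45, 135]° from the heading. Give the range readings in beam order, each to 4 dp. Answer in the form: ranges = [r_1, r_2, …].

beam 1: φ=-135°, α=120°
  direction (-0.5000, 0.8660); cell (3,1); t to first gridline: x 1.3800, y 0.2078 (then +2.0000 / +1.1547)
    (3,2) via y @ 0.2078
    (3,3) via y @ 1.3625
    (2,3) via x @ 1.3800
    (2,4) via y @ 2.5172
    (1,4) via x @ 3.3800
    (1,5) via y @ 3.6719  # hit
  → r_1 = 3.6719
beam 2: φ=-45°, α=210°
  direction (-0.8660, -0.5000); cell (3,1); t to first gridline: x 0.7967, y 1.6400 (then +1.1547 / +2.0000)
    (2,1) via x @ 0.7967
    (2,0) via y @ 1.6400  # hit
  → r_2 = 1.6400
beam 3: φ=45°, α=300°
  direction (0.5000, -0.8660); cell (3,1); t to first gridline: x 0.6200, y 0.9469 (then +2.0000 / +1.1547)
    (4,1) via x @ 0.6200
    (4,0) via y @ 0.9469  # hit
  → r_3 = 0.9469
beam 4: φ=135°, α=30°
  direction (0.8660, 0.5000); cell (3,1); t to first gridline: x 0.3580, y 0.3600 (then +1.1547 / +2.0000)
    (4,1) via x @ 0.3580
    (4,2) via y @ 0.3600
    (5,2) via x @ 1.5127
    (5,3) via y @ 2.3600
    (6,3) via x @ 2.6674
    (7,3) via x @ 3.8221
    (7,4) via y @ 4.3600
    (8,4) via x @ 4.9768
    (9,4) via x @ 6.1315  # hit
  → r_4 = 6.1315

ranges = [3.6719, 1.6400, 0.9469, 6.1315]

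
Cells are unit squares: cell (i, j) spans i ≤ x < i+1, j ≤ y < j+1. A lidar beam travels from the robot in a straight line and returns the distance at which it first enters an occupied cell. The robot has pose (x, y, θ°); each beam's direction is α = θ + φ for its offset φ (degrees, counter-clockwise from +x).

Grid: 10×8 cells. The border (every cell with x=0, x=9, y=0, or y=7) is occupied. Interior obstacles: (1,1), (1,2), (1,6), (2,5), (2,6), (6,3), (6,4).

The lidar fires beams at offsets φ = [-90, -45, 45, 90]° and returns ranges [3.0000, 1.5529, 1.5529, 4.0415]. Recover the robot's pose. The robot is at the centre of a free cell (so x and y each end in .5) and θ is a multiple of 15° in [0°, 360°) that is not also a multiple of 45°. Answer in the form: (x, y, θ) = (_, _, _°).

(x, y, θ) = (4.5, 5.5, 120°)

The pose lattice has 41·16 = 656 candidates. Test each by forward raycasting.
  (3.5, 6.5, 330°): beam 1 = 1.0000 ≠ 3.0000 ✗
  (8.5, 3.5, 150°): beam 1 = 1.0000 ≠ 3.0000 ✗
  (8.5, 2.5, 345°): beam 1 = 1.5529 ≠ 3.0000 ✗
  (6.5, 5.5, 285°): beam 1 = 5.6940 ≠ 3.0000 ✗
  …
  (4.5, 5.5, 120°): r_1=3.0000, r_2=1.5529, r_3=1.5529, r_4=4.0415 — all match ✓
Only this pose fits every beam.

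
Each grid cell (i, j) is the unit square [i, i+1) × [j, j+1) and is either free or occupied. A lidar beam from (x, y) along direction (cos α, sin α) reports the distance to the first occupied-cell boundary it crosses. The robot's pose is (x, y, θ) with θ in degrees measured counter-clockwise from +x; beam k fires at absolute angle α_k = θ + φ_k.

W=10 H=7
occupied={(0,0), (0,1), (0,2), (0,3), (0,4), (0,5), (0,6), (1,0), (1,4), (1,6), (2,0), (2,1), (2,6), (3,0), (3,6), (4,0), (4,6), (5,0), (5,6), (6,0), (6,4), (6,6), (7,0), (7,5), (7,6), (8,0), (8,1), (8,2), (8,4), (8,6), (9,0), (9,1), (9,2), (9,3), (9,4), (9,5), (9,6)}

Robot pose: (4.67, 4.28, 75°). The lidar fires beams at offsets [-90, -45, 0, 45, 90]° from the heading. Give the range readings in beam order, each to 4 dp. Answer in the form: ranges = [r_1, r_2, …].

ranges = [4.4827, 2.6905, 1.7807, 1.9861, 2.7642]

beam 1: φ=-90°, α=345°
  d=(0.9659,-0.2588)  start (4,4)  tX=0.3416 tY=1.0818  stride 1/|dx|=1.0353 1/|dy|=3.8637
    cross x-line → (5,4), t=0.3416
    cross y-line → (5,3), t=1.0818
    cross x-line → (6,3), t=1.3769
    cross x-line → (7,3), t=2.4122
    cross x-line → (8,3), t=3.4475
    cross x-line → (9,3), t=4.4827 (wall)
  → r_1 = 4.4827
beam 2: φ=-45°, α=30°
  d=(0.8660,0.5000)  start (4,4)  tX=0.3811 tY=1.4400  stride 1/|dx|=1.1547 1/|dy|=2.0000
    cross x-line → (5,4), t=0.3811
    cross y-line → (5,5), t=1.4400
    cross x-line → (6,5), t=1.5358
    cross x-line → (7,5), t=2.6905 (wall)
  → r_2 = 2.6905
beam 3: φ=0°, α=75°
  d=(0.2588,0.9659)  start (4,4)  tX=1.2750 tY=0.7454  stride 1/|dx|=3.8637 1/|dy|=1.0353
    cross y-line → (4,5), t=0.7454
    cross x-line → (5,5), t=1.2750
    cross y-line → (5,6), t=1.7807 (wall)
  → r_3 = 1.7807
beam 4: φ=45°, α=120°
  d=(-0.5000,0.8660)  start (4,4)  tX=1.3400 tY=0.8314  stride 1/|dx|=2.0000 1/|dy|=1.1547
    cross y-line → (4,5), t=0.8314
    cross x-line → (3,5), t=1.3400
    cross y-line → (3,6), t=1.9861 (wall)
  → r_4 = 1.9861
beam 5: φ=90°, α=165°
  d=(-0.9659,0.2588)  start (4,4)  tX=0.6936 tY=2.7819  stride 1/|dx|=1.0353 1/|dy|=3.8637
    cross x-line → (3,4), t=0.6936
    cross x-line → (2,4), t=1.7289
    cross x-line → (1,4), t=2.7642 (wall)
  → r_5 = 2.7642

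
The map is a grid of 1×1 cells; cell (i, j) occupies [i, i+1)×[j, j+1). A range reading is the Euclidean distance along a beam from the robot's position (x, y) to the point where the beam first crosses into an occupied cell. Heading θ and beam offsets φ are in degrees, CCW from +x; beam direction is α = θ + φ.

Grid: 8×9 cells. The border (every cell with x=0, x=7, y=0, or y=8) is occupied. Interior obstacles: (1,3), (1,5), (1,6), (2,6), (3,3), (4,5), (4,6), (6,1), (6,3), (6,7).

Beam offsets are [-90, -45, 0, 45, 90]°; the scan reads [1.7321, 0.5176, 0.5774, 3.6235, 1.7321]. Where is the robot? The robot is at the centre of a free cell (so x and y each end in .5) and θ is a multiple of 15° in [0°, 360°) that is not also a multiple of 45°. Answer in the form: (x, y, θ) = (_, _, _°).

Candidates: 32 free-cell centres × 16 headings = 512 poses. Raycast each; keep the one whose scan matches to 4 dp.
  (2.5, 3.5, 300°): beam 1 = 0.5774 ≠ 1.7321 ✗
  (4.5, 4.5, 210°): beam 1 = 0.5774 ≠ 1.7321 ✗
  (5.5, 7.5, 150°): beam 1 = 0.5774 ≠ 1.7321 ✗
  (3.5, 2.5, 240°): beam 2 = 2.5882 ≠ 0.5176 ✗
  (6.5, 2.5, 120°): beam 1 = 0.5774 ≠ 1.7321 ✗
  …
  (5.5, 3.5, 30°): r_1=1.7321, r_2=0.5176, r_3=0.5774, r_4=3.6235, r_5=1.7321 — all match ✓
Unique over the lattice → pose = (5.5, 3.5, 30°).

(x, y, θ) = (5.5, 3.5, 30°)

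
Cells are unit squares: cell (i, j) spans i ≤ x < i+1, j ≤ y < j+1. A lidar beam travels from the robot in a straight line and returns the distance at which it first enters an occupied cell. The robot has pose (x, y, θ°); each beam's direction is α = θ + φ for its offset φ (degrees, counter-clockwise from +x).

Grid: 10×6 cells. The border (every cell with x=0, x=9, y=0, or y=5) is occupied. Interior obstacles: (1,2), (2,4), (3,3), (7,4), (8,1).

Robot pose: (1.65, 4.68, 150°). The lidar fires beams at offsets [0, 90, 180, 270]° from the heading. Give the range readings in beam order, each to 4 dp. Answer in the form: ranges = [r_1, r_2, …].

beam 1: φ=0°, α=150°
  cosα=-0.8660 sinα=0.5000 | (1,4) | tMaxX 0.7506 tMaxY 0.6400 | tΔX 1.1547 tΔY 2.0000
    t=0.6400 [y] (1,5) — stop
  → r_1 = 0.6400
beam 2: φ=90°, α=240°
  cosα=-0.5000 sinα=-0.8660 | (1,4) | tMaxX 1.3000 tMaxY 0.7852 | tΔX 2.0000 tΔY 1.1547
    t=0.7852 [y] (1,3)
    t=1.3000 [x] (0,3) — stop
  → r_2 = 1.3000
beam 3: φ=180°, α=330°
  cosα=0.8660 sinα=-0.5000 | (1,4) | tMaxX 0.4041 tMaxY 1.3600 | tΔX 1.1547 tΔY 2.0000
    t=0.4041 [x] (2,4) — stop
  → r_3 = 0.4041
beam 4: φ=270°, α=60°
  cosα=0.5000 sinα=0.8660 | (1,4) | tMaxX 0.7000 tMaxY 0.3695 | tΔX 2.0000 tΔY 1.1547
    t=0.3695 [y] (1,5) — stop
  → r_4 = 0.3695

ranges = [0.6400, 1.3000, 0.4041, 0.3695]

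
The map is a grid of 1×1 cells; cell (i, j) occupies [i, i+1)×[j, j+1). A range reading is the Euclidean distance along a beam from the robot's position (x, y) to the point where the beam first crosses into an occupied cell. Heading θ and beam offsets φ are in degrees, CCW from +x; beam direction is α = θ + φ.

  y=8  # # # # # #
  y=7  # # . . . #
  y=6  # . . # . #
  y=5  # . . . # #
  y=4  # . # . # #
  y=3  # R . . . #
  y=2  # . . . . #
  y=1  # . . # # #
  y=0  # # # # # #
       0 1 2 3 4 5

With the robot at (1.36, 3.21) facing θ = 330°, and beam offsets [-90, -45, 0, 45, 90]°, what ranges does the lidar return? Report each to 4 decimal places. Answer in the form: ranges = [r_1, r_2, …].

beam 1: φ=-90°, α=240°
  cosα=-0.5000 sinα=-0.8660 | (1,3) | tMaxX 0.7200 tMaxY 0.2425 | tΔX 2.0000 tΔY 1.1547
    t=0.2425 [y] (1,2)
    t=0.7200 [x] (0,2) — stop
  → r_1 = 0.7200
beam 2: φ=-45°, α=285°
  cosα=0.2588 sinα=-0.9659 | (1,3) | tMaxX 2.4728 tMaxY 0.2174 | tΔX 3.8637 tΔY 1.0353
    t=0.2174 [y] (1,2)
    t=1.2527 [y] (1,1)
    t=2.2880 [y] (1,0) — stop
  → r_2 = 2.2880
beam 3: φ=0°, α=330°
  cosα=0.8660 sinα=-0.5000 | (1,3) | tMaxX 0.7390 tMaxY 0.4200 | tΔX 1.1547 tΔY 2.0000
    t=0.4200 [y] (1,2)
    t=0.7390 [x] (2,2)
    t=1.8937 [x] (3,2)
    t=2.4200 [y] (3,1) — stop
  → r_3 = 2.4200
beam 4: φ=45°, α=15°
  cosα=0.9659 sinα=0.2588 | (1,3) | tMaxX 0.6626 tMaxY 3.0523 | tΔX 1.0353 tΔY 3.8637
    t=0.6626 [x] (2,3)
    t=1.6979 [x] (3,3)
    t=2.7331 [x] (4,3)
    t=3.0523 [y] (4,4) — stop
  → r_4 = 3.0523
beam 5: φ=90°, α=60°
  cosα=0.5000 sinα=0.8660 | (1,3) | tMaxX 1.2800 tMaxY 0.9122 | tΔX 2.0000 tΔY 1.1547
    t=0.9122 [y] (1,4)
    t=1.2800 [x] (2,4) — stop
  → r_5 = 1.2800

ranges = [0.7200, 2.2880, 2.4200, 3.0523, 1.2800]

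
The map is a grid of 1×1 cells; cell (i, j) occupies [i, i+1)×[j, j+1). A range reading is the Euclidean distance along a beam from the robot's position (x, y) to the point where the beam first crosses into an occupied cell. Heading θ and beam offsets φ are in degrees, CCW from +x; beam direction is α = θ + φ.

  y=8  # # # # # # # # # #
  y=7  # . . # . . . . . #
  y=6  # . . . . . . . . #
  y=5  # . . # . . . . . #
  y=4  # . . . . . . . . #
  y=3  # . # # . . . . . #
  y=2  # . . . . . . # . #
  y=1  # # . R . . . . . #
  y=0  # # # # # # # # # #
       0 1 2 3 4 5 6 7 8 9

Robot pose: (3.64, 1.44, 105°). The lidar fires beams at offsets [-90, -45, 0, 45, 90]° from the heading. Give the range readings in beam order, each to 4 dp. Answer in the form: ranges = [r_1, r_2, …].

beam 1: φ=-90°, α=15°
  cosα=0.9659 sinα=0.2588 | (3,1) | tMaxX 0.3727 tMaxY 2.1637 | tΔX 1.0353 tΔY 3.8637
    t=0.3727 [x] (4,1)
    t=1.4080 [x] (5,1)
    t=2.1637 [y] (5,2)
    t=2.4433 [x] (6,2)
    t=3.4785 [x] (7,2) — stop
  → r_1 = 3.4785
beam 2: φ=-45°, α=60°
  cosα=0.5000 sinα=0.8660 | (3,1) | tMaxX 0.7200 tMaxY 0.6466 | tΔX 2.0000 tΔY 1.1547
    t=0.6466 [y] (3,2)
    t=0.7200 [x] (4,2)
    t=1.8013 [y] (4,3)
    t=2.7200 [x] (5,3)
    t=2.9560 [y] (5,4)
    t=4.1107 [y] (5,5)
    t=4.7200 [x] (6,5)
    t=5.2654 [y] (6,6)
    t=6.4201 [y] (6,7)
    t=6.7200 [x] (7,7)
    t=7.5748 [y] (7,8) — stop
  → r_2 = 7.5748
beam 3: φ=0°, α=105°
  cosα=-0.2588 sinα=0.9659 | (3,1) | tMaxX 2.4728 tMaxY 0.5798 | tΔX 3.8637 tΔY 1.0353
    t=0.5798 [y] (3,2)
    t=1.6150 [y] (3,3) — stop
  → r_3 = 1.6150
beam 4: φ=45°, α=150°
  cosα=-0.8660 sinα=0.5000 | (3,1) | tMaxX 0.7390 tMaxY 1.1200 | tΔX 1.1547 tΔY 2.0000
    t=0.7390 [x] (2,1)
    t=1.1200 [y] (2,2)
    t=1.8937 [x] (1,2)
    t=3.0484 [x] (0,2) — stop
  → r_4 = 3.0484
beam 5: φ=90°, α=195°
  cosα=-0.9659 sinα=-0.2588 | (3,1) | tMaxX 0.6626 tMaxY 1.7000 | tΔX 1.0353 tΔY 3.8637
    t=0.6626 [x] (2,1)
    t=1.6979 [x] (1,1) — stop
  → r_5 = 1.6979

ranges = [3.4785, 7.5748, 1.6150, 3.0484, 1.6979]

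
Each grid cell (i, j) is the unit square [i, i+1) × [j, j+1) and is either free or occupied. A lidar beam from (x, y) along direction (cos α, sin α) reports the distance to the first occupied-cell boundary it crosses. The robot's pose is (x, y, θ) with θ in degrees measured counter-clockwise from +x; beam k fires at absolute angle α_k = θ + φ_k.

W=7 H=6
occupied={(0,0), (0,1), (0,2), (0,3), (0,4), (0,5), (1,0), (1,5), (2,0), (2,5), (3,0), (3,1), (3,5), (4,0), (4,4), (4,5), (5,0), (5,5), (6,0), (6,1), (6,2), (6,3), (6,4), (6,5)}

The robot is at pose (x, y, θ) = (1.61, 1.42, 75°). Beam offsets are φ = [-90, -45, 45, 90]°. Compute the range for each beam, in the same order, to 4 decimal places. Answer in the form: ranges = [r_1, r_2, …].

ranges = [1.4390, 5.0691, 1.2200, 0.6315]

beam 1: φ=-90°, α=345°
  d=(0.9659,-0.2588)  start (1,1)  tX=0.4038 tY=1.6228  stride 1/|dx|=1.0353 1/|dy|=3.8637
    cross x-line → (2,1), t=0.4038
    cross x-line → (3,1), t=1.4390 (wall)
  → r_1 = 1.4390
beam 2: φ=-45°, α=30°
  d=(0.8660,0.5000)  start (1,1)  tX=0.4503 tY=1.1600  stride 1/|dx|=1.1547 1/|dy|=2.0000
    cross x-line → (2,1), t=0.4503
    cross y-line → (2,2), t=1.1600
    cross x-line → (3,2), t=1.6050
    cross x-line → (4,2), t=2.7597
    cross y-line → (4,3), t=3.1600
    cross x-line → (5,3), t=3.9144
    cross x-line → (6,3), t=5.0691 (wall)
  → r_2 = 5.0691
beam 3: φ=45°, α=120°
  d=(-0.5000,0.8660)  start (1,1)  tX=1.2200 tY=0.6697  stride 1/|dx|=2.0000 1/|dy|=1.1547
    cross y-line → (1,2), t=0.6697
    cross x-line → (0,2), t=1.2200 (wall)
  → r_3 = 1.2200
beam 4: φ=90°, α=165°
  d=(-0.9659,0.2588)  start (1,1)  tX=0.6315 tY=2.2409  stride 1/|dx|=1.0353 1/|dy|=3.8637
    cross x-line → (0,1), t=0.6315 (wall)
  → r_4 = 0.6315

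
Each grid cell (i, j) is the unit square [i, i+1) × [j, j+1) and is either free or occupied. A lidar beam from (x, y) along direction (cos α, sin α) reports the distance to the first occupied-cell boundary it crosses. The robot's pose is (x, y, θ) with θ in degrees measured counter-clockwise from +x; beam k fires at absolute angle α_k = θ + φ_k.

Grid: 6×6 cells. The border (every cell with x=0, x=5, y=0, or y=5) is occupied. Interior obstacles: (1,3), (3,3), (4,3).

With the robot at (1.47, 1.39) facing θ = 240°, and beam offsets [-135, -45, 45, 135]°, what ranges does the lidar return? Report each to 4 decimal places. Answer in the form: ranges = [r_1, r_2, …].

beam 1: φ=-135°, α=105°
  cosα=-0.2588 sinα=0.9659 | (1,1) | tMaxX 1.8159 tMaxY 0.6315 | tΔX 3.8637 tΔY 1.0353
    t=0.6315 [y] (1,2)
    t=1.6668 [y] (1,3) — stop
  → r_1 = 1.6668
beam 2: φ=-45°, α=195°
  cosα=-0.9659 sinα=-0.2588 | (1,1) | tMaxX 0.4866 tMaxY 1.5068 | tΔX 1.0353 tΔY 3.8637
    t=0.4866 [x] (0,1) — stop
  → r_2 = 0.4866
beam 3: φ=45°, α=285°
  cosα=0.2588 sinα=-0.9659 | (1,1) | tMaxX 2.0478 tMaxY 0.4038 | tΔX 3.8637 tΔY 1.0353
    t=0.4038 [y] (1,0) — stop
  → r_3 = 0.4038
beam 4: φ=135°, α=15°
  cosα=0.9659 sinα=0.2588 | (1,1) | tMaxX 0.5487 tMaxY 2.3569 | tΔX 1.0353 tΔY 3.8637
    t=0.5487 [x] (2,1)
    t=1.5840 [x] (3,1)
    t=2.3569 [y] (3,2)
    t=2.6192 [x] (4,2)
    t=3.6545 [x] (5,2) — stop
  → r_4 = 3.6545

ranges = [1.6668, 0.4866, 0.4038, 3.6545]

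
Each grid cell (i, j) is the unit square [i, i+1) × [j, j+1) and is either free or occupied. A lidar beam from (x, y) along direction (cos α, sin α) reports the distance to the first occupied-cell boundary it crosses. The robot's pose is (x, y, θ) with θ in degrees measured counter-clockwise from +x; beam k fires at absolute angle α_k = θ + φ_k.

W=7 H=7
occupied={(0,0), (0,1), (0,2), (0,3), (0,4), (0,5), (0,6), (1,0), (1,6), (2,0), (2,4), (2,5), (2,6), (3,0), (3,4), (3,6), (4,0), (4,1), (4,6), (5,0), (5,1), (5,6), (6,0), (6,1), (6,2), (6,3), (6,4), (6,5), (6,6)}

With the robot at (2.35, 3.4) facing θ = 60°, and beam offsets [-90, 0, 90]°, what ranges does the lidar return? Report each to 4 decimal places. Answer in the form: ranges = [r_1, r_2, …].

ranges = [2.8000, 0.6928, 1.5588]

beam 1: φ=-90°, α=330°
  d=(0.8660,-0.5000)  start (2,3)  tX=0.7506 tY=0.8000  stride 1/|dx|=1.1547 1/|dy|=2.0000
    cross x-line → (3,3), t=0.7506
    cross y-line → (3,2), t=0.8000
    cross x-line → (4,2), t=1.9053
    cross y-line → (4,1), t=2.8000 (wall)
  → r_1 = 2.8000
beam 2: φ=0°, α=60°
  d=(0.5000,0.8660)  start (2,3)  tX=1.3000 tY=0.6928  stride 1/|dx|=2.0000 1/|dy|=1.1547
    cross y-line → (2,4), t=0.6928 (wall)
  → r_2 = 0.6928
beam 3: φ=90°, α=150°
  d=(-0.8660,0.5000)  start (2,3)  tX=0.4041 tY=1.2000  stride 1/|dx|=1.1547 1/|dy|=2.0000
    cross x-line → (1,3), t=0.4041
    cross y-line → (1,4), t=1.2000
    cross x-line → (0,4), t=1.5588 (wall)
  → r_3 = 1.5588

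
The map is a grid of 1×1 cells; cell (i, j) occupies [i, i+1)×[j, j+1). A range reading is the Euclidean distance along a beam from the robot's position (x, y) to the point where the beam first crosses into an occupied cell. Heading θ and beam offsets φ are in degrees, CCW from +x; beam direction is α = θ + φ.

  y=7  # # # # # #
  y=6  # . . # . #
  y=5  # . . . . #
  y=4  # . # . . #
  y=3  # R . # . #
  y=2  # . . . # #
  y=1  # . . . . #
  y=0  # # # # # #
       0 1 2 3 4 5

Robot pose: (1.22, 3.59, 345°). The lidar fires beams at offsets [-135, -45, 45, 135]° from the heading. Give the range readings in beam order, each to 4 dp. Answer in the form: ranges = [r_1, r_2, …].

ranges = [0.2540, 2.9907, 0.9007, 0.4400]

beam 1: φ=-135°, α=210°
  cosα=-0.8660 sinα=-0.5000 | (1,3) | tMaxX 0.2540 tMaxY 1.1800 | tΔX 1.1547 tΔY 2.0000
    t=0.2540 [x] (0,3) — stop
  → r_1 = 0.2540
beam 2: φ=-45°, α=300°
  cosα=0.5000 sinα=-0.8660 | (1,3) | tMaxX 1.5600 tMaxY 0.6813 | tΔX 2.0000 tΔY 1.1547
    t=0.6813 [y] (1,2)
    t=1.5600 [x] (2,2)
    t=1.8360 [y] (2,1)
    t=2.9907 [y] (2,0) — stop
  → r_2 = 2.9907
beam 3: φ=45°, α=30°
  cosα=0.8660 sinα=0.5000 | (1,3) | tMaxX 0.9007 tMaxY 0.8200 | tΔX 1.1547 tΔY 2.0000
    t=0.8200 [y] (1,4)
    t=0.9007 [x] (2,4) — stop
  → r_3 = 0.9007
beam 4: φ=135°, α=120°
  cosα=-0.5000 sinα=0.8660 | (1,3) | tMaxX 0.4400 tMaxY 0.4734 | tΔX 2.0000 tΔY 1.1547
    t=0.4400 [x] (0,3) — stop
  → r_4 = 0.4400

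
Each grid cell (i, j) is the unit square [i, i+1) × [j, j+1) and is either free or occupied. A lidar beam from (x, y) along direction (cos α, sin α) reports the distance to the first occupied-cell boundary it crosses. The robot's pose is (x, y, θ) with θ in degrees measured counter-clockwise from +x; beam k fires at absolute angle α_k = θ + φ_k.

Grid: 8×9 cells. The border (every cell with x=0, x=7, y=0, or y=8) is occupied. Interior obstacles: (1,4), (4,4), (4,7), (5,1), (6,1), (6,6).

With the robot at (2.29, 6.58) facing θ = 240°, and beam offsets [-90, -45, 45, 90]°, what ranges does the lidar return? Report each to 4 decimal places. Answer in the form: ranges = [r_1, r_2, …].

beam 1: φ=-90°, α=150°
  dir = (cos 150°, sin 150°) = (-0.8660, 0.5000); from cell (2,6)
  next x-line at t=0.3349, next y-line at t=0.8400; Δt_x=1.1547, Δt_y=2.0000
    x: enter (1,6) at t=0.3349
    y: enter (1,7) at t=0.8400
    x: enter (0,7) at t=1.4896 ← occupied
  → r_1 = 1.4896
beam 2: φ=-45°, α=195°
  dir = (cos 195°, sin 195°) = (-0.9659, -0.2588); from cell (2,6)
  next x-line at t=0.3002, next y-line at t=2.2409; Δt_x=1.0353, Δt_y=3.8637
    x: enter (1,6) at t=0.3002
    x: enter (0,6) at t=1.3355 ← occupied
  → r_2 = 1.3355
beam 3: φ=45°, α=285°
  dir = (cos 285°, sin 285°) = (0.2588, -0.9659); from cell (2,6)
  next x-line at t=2.7432, next y-line at t=0.6005; Δt_x=3.8637, Δt_y=1.0353
    y: enter (2,5) at t=0.6005
    y: enter (2,4) at t=1.6357
    y: enter (2,3) at t=2.6710
    x: enter (3,3) at t=2.7432
    y: enter (3,2) at t=3.7063
    y: enter (3,1) at t=4.7416
    y: enter (3,0) at t=5.7768 ← occupied
  → r_3 = 5.7768
beam 4: φ=90°, α=330°
  dir = (cos 330°, sin 330°) = (0.8660, -0.5000); from cell (2,6)
  next x-line at t=0.8198, next y-line at t=1.1600; Δt_x=1.1547, Δt_y=2.0000
    x: enter (3,6) at t=0.8198
    y: enter (3,5) at t=1.1600
    x: enter (4,5) at t=1.9745
    x: enter (5,5) at t=3.1292
    y: enter (5,4) at t=3.1600
    x: enter (6,4) at t=4.2839
    y: enter (6,3) at t=5.1600
    x: enter (7,3) at t=5.4386 ← occupied
  → r_4 = 5.4386

ranges = [1.4896, 1.3355, 5.7768, 5.4386]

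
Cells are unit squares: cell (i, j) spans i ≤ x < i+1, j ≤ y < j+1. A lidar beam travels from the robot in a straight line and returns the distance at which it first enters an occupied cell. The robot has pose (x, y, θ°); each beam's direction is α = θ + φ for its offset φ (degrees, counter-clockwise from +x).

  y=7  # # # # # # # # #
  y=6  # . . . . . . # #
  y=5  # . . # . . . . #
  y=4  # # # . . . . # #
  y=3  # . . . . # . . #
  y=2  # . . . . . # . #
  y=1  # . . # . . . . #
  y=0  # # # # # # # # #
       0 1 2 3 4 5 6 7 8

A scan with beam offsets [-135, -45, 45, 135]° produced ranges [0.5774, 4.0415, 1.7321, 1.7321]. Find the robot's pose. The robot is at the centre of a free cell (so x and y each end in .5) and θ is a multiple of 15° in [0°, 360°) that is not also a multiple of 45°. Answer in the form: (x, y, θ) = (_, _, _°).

(x, y, θ) = (4.5, 3.5, 105°)

The pose lattice has 34·16 = 544 candidates. Test each by forward raycasting.
  (3.5, 4.5, 210°): beam 1 = 0.5176 ≠ 0.5774 ✗
  (2.5, 3.5, 195°): beam 2 = 1.0000 ≠ 4.0415 ✗
  (2.5, 1.5, 285°): beam 1 = 1.7321 ≠ 0.5774 ✗
  (6.5, 4.5, 15°): beam 1 = 1.0000 ≠ 0.5774 ✗
  …
  (4.5, 3.5, 105°): r_1=0.5774, r_2=4.0415, r_3=1.7321, r_4=1.7321 — all match ✓
Only this pose fits every beam.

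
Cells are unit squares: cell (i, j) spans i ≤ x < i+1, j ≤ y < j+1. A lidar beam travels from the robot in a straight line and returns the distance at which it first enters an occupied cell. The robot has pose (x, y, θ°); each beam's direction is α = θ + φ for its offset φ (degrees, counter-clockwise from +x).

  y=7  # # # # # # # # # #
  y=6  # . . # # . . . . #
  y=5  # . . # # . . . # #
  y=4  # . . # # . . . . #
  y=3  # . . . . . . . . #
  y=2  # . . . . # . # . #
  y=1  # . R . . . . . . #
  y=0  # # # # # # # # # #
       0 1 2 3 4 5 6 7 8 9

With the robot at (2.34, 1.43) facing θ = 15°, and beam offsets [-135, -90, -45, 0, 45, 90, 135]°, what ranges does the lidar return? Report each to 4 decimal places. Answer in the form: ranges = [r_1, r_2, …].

beam 1: φ=-135°, α=240°
  d=(-0.5000,-0.8660)  start (2,1)  tX=0.6800 tY=0.4965  stride 1/|dx|=2.0000 1/|dy|=1.1547
    cross y-line → (2,0), t=0.4965 (wall)
  → r_1 = 0.4965
beam 2: φ=-90°, α=285°
  d=(0.2588,-0.9659)  start (2,1)  tX=2.5500 tY=0.4452  stride 1/|dx|=3.8637 1/|dy|=1.0353
    cross y-line → (2,0), t=0.4452 (wall)
  → r_2 = 0.4452
beam 3: φ=-45°, α=330°
  d=(0.8660,-0.5000)  start (2,1)  tX=0.7621 tY=0.8600  stride 1/|dx|=1.1547 1/|dy|=2.0000
    cross x-line → (3,1), t=0.7621
    cross y-line → (3,0), t=0.8600 (wall)
  → r_3 = 0.8600
beam 4: φ=0°, α=15°
  d=(0.9659,0.2588)  start (2,1)  tX=0.6833 tY=2.2023  stride 1/|dx|=1.0353 1/|dy|=3.8637
    cross x-line → (3,1), t=0.6833
    cross x-line → (4,1), t=1.7186
    cross y-line → (4,2), t=2.2023
    cross x-line → (5,2), t=2.7538 (wall)
  → r_4 = 2.7538
beam 5: φ=45°, α=60°
  d=(0.5000,0.8660)  start (2,1)  tX=1.3200 tY=0.6582  stride 1/|dx|=2.0000 1/|dy|=1.1547
    cross y-line → (2,2), t=0.6582
    cross x-line → (3,2), t=1.3200
    cross y-line → (3,3), t=1.8129
    cross y-line → (3,4), t=2.9676 (wall)
  → r_5 = 2.9676
beam 6: φ=90°, α=105°
  d=(-0.2588,0.9659)  start (2,1)  tX=1.3137 tY=0.5901  stride 1/|dx|=3.8637 1/|dy|=1.0353
    cross y-line → (2,2), t=0.5901
    cross x-line → (1,2), t=1.3137
    cross y-line → (1,3), t=1.6254
    cross y-line → (1,4), t=2.6607
    cross y-line → (1,5), t=3.6959
    cross y-line → (1,6), t=4.7312
    cross x-line → (0,6), t=5.1774 (wall)
  → r_6 = 5.1774
beam 7: φ=135°, α=150°
  d=(-0.8660,0.5000)  start (2,1)  tX=0.3926 tY=1.1400  stride 1/|dx|=1.1547 1/|dy|=2.0000
    cross x-line → (1,1), t=0.3926
    cross y-line → (1,2), t=1.1400
    cross x-line → (0,2), t=1.5473 (wall)
  → r_7 = 1.5473

ranges = [0.4965, 0.4452, 0.8600, 2.7538, 2.9676, 5.1774, 1.5473]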